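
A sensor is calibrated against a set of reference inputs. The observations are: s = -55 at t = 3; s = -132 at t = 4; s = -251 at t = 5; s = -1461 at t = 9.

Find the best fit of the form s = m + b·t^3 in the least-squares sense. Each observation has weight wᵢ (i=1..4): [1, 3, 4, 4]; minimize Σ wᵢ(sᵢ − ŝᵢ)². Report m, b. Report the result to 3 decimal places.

Forming XᵀWX = [[12, 3635]; [3635, 2201281]] and XᵀWs = [-7299, -4412605]ᵀ gives XᵀWX·[m, b]ᵀ = XᵀWs.
Δ = 12·2201281 − 3635² = 13202147.
m = ((-7299)·2201281 − 3635·(-4412605))/13202147 = -27330844/13202147; b = (12·(-4412605) − 3635·(-7299))/13202147 = -26419395/13202147.

m = -2.070, b = -2.001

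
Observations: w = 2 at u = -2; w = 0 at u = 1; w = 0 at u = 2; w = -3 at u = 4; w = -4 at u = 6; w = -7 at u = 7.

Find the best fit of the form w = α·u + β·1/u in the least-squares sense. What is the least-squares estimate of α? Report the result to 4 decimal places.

α = -0.8702

Compute the Gram sums: Σu·u = 110, Σu·1/u = 6, Σ1/u·1/u = 11365/7056.
Right-hand side: Σu·w = -89, Σ1/u·w = -41/12.
Normal equations: [[110, 6]; [6, 11365/7056]]·[α, β]ᵀ = [-89, -41/12]ᵀ.
det = 110·(11365/7056) − 6² = 498067/3528.
α = ((-89)·(11365/7056) − 6·(-41/12))/(498067/3528) = -866837/996134; β = (110·(-41/12) − 6·(-89))/(498067/3528) = 558012/498067.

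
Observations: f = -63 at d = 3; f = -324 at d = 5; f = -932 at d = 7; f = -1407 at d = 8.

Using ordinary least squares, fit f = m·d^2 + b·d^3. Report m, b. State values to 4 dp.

m = 2.0056, b = -3.0000

From the data, Σd^2·d^2 = 7203, Σd^2·d^3 = 52943, Σd^3·d^3 = 396147.
And Σd^2·f = -144383, Σd^3·f = -1082261.
Δ = 7203·396147 − 52943² = 50485592.
m = ((-144383)·396147 − 52943·(-1082261))/50485592 = 50625911/25242796; b = (7203·(-1082261) − 52943·(-144383))/50485592 = -75728407/25242796.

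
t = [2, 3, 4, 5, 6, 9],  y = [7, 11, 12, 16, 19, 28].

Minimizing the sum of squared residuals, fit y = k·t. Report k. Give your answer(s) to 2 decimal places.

k = 3.16

Normal-equation sums: Σt·t = 171.
And Σt·y = 541.
So AᵀA·[k]ᵀ = Aᵀy: [[171]]·[k]ᵀ = [541]ᵀ.
Hence k = 541 / 171 ≈ 3.16374.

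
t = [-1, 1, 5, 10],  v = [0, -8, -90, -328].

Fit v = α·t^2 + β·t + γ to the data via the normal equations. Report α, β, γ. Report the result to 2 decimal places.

α = -2.95, β = -3.21, γ = -0.82

The normal system XᵀX·[α, β, γ]ᵀ = Xᵀv is [[10627, 1125, 127]; [1125, 127, 15]; [127, 15, 4]]·[α, β, γ]ᵀ = [-35058, -3738, -426]ᵀ.
Solving the 3×3 system (Gaussian elimination) gives α = -14975/5078, β = -16317/5078, γ = -2081/2539.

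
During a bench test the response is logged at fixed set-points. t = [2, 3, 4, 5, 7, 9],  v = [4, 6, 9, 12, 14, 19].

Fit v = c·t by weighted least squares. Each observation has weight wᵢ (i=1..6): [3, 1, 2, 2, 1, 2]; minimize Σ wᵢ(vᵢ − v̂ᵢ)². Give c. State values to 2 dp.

c = 2.15

The normal system MᵀWM·[c]ᵀ = MᵀWv is [[314]]·[c]ᵀ = [674]ᵀ.
c = 674/314 = 2.1465.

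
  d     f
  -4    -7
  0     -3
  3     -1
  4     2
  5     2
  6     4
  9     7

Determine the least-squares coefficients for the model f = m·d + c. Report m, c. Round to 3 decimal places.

Compute the Gram sums: Σd·d = 183, Σd = 23, Σ1 = 7.
And Σd·f = 130, Σf = 4.
Normal equations: [[183, 23]; [23, 7]]·[m, c]ᵀ = [130, 4]ᵀ.
Eliminating c: 7·(row 1) − 23·(row 2) gives 752·m = 7·130 − 23·4 = 818, so m = 409/376.
Then c = (4 − 23·(409/376))/7 = -1129/376.

m = 1.088, c = -3.003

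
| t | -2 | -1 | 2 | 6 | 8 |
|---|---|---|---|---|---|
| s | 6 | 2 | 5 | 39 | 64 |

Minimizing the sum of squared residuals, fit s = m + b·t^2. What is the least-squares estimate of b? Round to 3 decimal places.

b = 0.990

The normal system XᵀX·[m, b]ᵀ = Xᵀs is [[5, 109]; [109, 5425]]·[m, b]ᵀ = [116, 5546]ᵀ.
Determinant 5·5425 − 109² = 15244.
m = (116·5425 − 109·5546)/15244 = 12393/7622; b = (5·5546 − 109·116)/15244 = 7543/7622.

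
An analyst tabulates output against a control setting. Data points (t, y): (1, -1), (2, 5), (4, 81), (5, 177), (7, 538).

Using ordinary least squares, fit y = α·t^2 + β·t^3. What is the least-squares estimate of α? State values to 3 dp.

The normal system AᵀA·[α, β]ᵀ = Aᵀy is [[3299, 20989]; [20989, 137435]]·[α, β]ᵀ = [32102, 211882]ᵀ.
det = 3299·137435 − 20989² = 12859944.
α = (32102·137435 − 20989·211882)/12859944 = -63864/23297; β = (3299·211882 − 20989·32102)/12859944 = 45670/23297.

α = -2.741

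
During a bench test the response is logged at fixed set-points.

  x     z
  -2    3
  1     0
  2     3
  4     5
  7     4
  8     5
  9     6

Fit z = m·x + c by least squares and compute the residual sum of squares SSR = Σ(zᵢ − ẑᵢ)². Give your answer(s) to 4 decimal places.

Compute the Gram sums: Σx·x = 219, Σx = 29, Σ1 = 7.
For Aᵀz: Σx·z = 142, Σz = 26.
So AᵀA·[m, c]ᵀ = Aᵀz: [[219, 29]; [29, 7]]·[m, c]ᵀ = [142, 26]ᵀ.
Eliminating c: 7·(row 1) − 29·(row 2) gives 692·m = 7·142 − 29·26 = 240, so m = 60/173.
Then c = (26 − 29·(60/173))/7 = 394/173.
Residuals: 245/173, -454/173, 5/173, 231/173, -122/173, -9/173, 104/173; SSR = 1996/173.

SSR = 11.5376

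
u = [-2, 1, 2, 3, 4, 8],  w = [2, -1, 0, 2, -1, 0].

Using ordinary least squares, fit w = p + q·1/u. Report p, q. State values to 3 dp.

p = 0.843, q = -1.790

The normal system AᵀA·[p, q]ᵀ = Aᵀw is [[6, 41/24]; [41/24, 973/576]]·[p, q]ᵀ = [2, -19/12]ᵀ.
det = 6·(973/576) − (41/24)² = 4157/576.
p = (2·(973/576) − (41/24)·(-19/12))/(4157/576) = 3504/4157; q = (6·(-19/12) − (41/24)·2)/(4157/576) = -7440/4157.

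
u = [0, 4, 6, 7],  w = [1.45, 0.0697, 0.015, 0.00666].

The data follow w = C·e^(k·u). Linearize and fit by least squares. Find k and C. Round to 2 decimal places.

Taking logs, ln w = k·u + ln C, so regress ln w on u.
Sums: Σu = 17.0000, Σ(u)² = 101.0000, Σln w = -11.5033, Σu·ln w = -70.9339.
Normal system: [[101.0000, 17.0000]; [17.0000, 4]]·[k, ln C]ᵀ = [-70.9339, -11.5033]ᵀ.
Δ = 101.0000·4 − (17.0000)² = 115.0000; k = (-70.9339·4 − 17.0000·-11.5033)/115.0000 = -0.76677, ln C = (101.0000·-11.5033 − 17.0000·-70.9339)/115.0000 = 0.38295, so C = exp(0.38295) = 1.46661.

k = -0.77, C = 1.47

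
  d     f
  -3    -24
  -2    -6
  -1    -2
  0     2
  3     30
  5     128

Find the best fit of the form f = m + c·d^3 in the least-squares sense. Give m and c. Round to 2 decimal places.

m = 1.83, c = 1.01

Sums needed: Σ1 = 6, Σd^3 = 116, Σd^3·d^3 = 17148.
Right-hand side: Σf = 128, Σd^3·f = 17508.
det = 6·17148 − 116² = 89432.
m = (128·17148 − 116·17508)/89432 = 20502/11179; c = (6·17508 − 116·128)/89432 = 11275/11179.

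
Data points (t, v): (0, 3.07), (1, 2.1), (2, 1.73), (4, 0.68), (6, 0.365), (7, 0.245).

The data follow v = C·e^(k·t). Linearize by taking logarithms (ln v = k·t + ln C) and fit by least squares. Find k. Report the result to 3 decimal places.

With ln vᵢ as the transformed response and tᵢ as the regressor:
Sums: Σt = 20.0000, Σ(t)² = 106.0000, Σln v = -0.3883, Σt·ln v = -15.5971.
Normal system: [[106.0000, 20.0000]; [20.0000, 6]]·[k, ln C]ᵀ = [-15.5971, -0.3883]ᵀ.
Slope k = (n·Σt·ln v − Σt·Σln v)/(n·Σ(t)² − (Σt)²) = (6·-15.5971 − 20.0000·-0.3883)/236.0000 = -0.36363; ln C = (Σln v − k·Σt)/n = 1.14739.

k = -0.364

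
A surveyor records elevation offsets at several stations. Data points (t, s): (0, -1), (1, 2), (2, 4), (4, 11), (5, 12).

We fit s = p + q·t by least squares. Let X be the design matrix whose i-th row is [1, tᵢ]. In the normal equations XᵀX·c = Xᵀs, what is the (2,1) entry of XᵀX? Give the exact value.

Row 2 ↔ basis t, column 1 ↔ basis 1, so (XᵀX)_{2,1} = Σᵢ t = (0)·(1) + (1)·(1) + (2)·(1) + (4)·(1) + (5)·(1) = 12.

12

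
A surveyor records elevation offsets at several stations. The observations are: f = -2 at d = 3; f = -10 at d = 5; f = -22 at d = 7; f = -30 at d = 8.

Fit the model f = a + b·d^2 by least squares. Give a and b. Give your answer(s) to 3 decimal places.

Compute the Gram sums: Σ1 = 4, Σd^2 = 147, Σd^2·d^2 = 7203.
Moment sums: Σf = -64, Σd^2·f = -3266.
Δ = 4·7203 − 147² = 7203.
a = ((-64)·7203 − 147·(-3266))/7203 = 130/49; b = (4·(-3266) − 147·(-64))/7203 = -3656/7203.

a = 2.653, b = -0.508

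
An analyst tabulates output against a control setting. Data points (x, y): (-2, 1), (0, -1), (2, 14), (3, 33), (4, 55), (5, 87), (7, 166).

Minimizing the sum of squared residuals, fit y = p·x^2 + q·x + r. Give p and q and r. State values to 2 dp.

p = 3.01, q = 3.07, r = -3.62

Sums needed: Σx^2·x^2 = 3395, Σx^2·x = 559, Σx^2 = 107, Σx·x = 107, Σx = 19, Σ1 = 7.
For Mᵀy: Σx^2·y = 11546, Σx·y = 1942, Σy = 355.
MᵀM·[p, q, r]ᵀ = Mᵀy becomes [[3395, 559, 107]; [559, 107, 19]; [107, 19, 7]]·[p, q, r]ᵀ = [11546, 1942, 355]ᵀ.
Inverting the 3×3 Gram matrix, [p, q, r]ᵀ = [44579/14812, 45461/14812, -583/161]ᵀ.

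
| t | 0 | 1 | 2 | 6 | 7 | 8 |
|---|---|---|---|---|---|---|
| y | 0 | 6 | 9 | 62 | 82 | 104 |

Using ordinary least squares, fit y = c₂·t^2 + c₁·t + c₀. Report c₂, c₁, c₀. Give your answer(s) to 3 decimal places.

c₂ = 1.360, c₁ = 2.050, c₀ = 0.723

Sums needed: Σt^2·t^2 = 7810, Σt^2·t = 1080, Σt^2 = 154, Σt·t = 154, Σt = 24, Σ1 = 6.
Right-hand side: Σt^2·y = 12948, Σt·y = 1802, Σy = 263.
Row-reducing yields c₂ = 593/436, c₁ = 6481/3161, c₀ = 9143/12644.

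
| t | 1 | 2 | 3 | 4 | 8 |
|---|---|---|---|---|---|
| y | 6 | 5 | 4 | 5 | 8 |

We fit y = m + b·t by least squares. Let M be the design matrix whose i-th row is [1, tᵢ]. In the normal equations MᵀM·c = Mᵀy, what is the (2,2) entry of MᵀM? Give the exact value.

Row 2 ↔ basis t, column 2 ↔ basis t, so (MᵀM)_{2,2} = Σᵢ (t)·(t) = (1)·(1) + (2)·(2) + (3)·(3) + (4)·(4) + (8)·(8) = 94.

94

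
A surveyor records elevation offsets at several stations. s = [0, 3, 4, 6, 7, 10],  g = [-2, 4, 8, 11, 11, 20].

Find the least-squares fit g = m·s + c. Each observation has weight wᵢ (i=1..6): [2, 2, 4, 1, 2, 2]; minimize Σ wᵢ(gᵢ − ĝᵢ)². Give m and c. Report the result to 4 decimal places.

m = 2.0959, c = -1.6113

The normal system XᵀWX·[m, c]ᵀ = XᵀWg is [[416, 62]; [62, 13]]·[m, c]ᵀ = [772, 109]ᵀ.
Determinant 416·13 − 62² = 1564.
m = (772·13 − 62·109)/1564 = 1639/782; c = (416·109 − 62·772)/1564 = -630/391.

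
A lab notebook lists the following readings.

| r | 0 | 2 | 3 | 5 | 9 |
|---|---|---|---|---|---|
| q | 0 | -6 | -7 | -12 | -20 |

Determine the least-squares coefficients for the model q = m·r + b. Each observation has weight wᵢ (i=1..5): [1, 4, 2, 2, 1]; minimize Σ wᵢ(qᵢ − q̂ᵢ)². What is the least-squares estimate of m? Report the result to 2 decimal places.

m = -2.13

Compute the Gram sums: Σwᵢ·r·r = 165, Σwᵢ·r = 33, Σwᵢ·1 = 10.
For AᵀWq: Σwᵢ·r·q = -390, Σwᵢ·q = -82.
So AᵀWA·[m, b]ᵀ = AᵀWq: [[165, 33]; [33, 10]]·[m, b]ᵀ = [-390, -82]ᵀ.
Δ = 165·10 − 33² = 561.
m = ((-390)·10 − 33·(-82))/561 = -398/187; b = (165·(-82) − 33·(-390))/561 = -20/17.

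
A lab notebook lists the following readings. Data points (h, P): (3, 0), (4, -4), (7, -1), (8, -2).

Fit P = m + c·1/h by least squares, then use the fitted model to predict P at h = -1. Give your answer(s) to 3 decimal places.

P̂ = -5.864

Normal-equation sums: Σ1 = 4, Σ1/h = 143/168, Σ1/h·1/h = 5917/28224.
For AᵀP: ΣP = -7, Σ1/h·P = -39/28.
AᵀA·[m, c]ᵀ = AᵀP becomes [[4, 143/168]; [143/168, 5917/28224]]·[m, c]ᵀ = [-7, -39/28]ᵀ.
Δ = 4·(5917/28224) − (143/168)² = 1073/9408.
m = ((-7)·(5917/28224) − (143/168)·(-39/28))/(1073/9408) = -7957/3219; c = (4·(-39/28) − (143/168)·(-7))/(1073/9408) = 3640/1073.
At h = -1: P̂ = (-7957/3219)·(1) + (3640/1073)·(-1) = -18877/3219.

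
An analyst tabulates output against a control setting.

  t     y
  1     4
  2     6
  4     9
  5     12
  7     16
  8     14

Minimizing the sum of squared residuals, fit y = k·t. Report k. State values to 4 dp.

Sums needed: Σt·t = 159.
Moment sums: Σt·y = 336.
Normal equations: [[159]]·[k]ᵀ = [336]ᵀ.
k = 336/159 = 2.11321.

k = 2.1132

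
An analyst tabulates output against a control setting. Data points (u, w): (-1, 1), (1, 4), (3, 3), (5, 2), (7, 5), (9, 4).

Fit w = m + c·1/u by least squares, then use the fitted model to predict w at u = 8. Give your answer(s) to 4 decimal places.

Entries of XᵀX: Σ1 = 6, Σ1/u = 248/315, Σ1/u·1/u = 216694/99225.
For Xᵀw: Σw = 19, Σ1/u·w = 1751/315.
So XᵀX·[m, c]ᵀ = Xᵀw: [[6, 248/315]; [248/315, 216694/99225]]·[m, c]ᵀ = [19, 1751/315]ᵀ.
Determinant 6·(216694/99225) − (248/315)² = 247732/19845.
m = (19·(216694/99225) − (248/315)·(1751/315))/(247732/19845) = 1841469/619330; c = (6·(1751/315) − (248/315)·19)/(247732/19845) = 182511/123866.
At u = 8: ŵ = (1841469/619330)·(1) + (182511/123866)·(1/8) = 15644307/4954640.

ŵ = 3.1575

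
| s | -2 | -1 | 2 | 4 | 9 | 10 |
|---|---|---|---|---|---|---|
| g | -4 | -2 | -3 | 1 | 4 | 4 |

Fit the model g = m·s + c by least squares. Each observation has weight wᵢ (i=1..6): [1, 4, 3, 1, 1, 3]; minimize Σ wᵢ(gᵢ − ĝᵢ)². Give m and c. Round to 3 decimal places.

m = 0.623, c = -2.369

From the data, Σwᵢ·s·s = 417, Σwᵢ·s = 43, Σwᵢ·1 = 13.
Moment sums: Σwᵢ·s·g = 158, Σwᵢ·g = -4.
XᵀWX·[m, c]ᵀ = XᵀWg becomes [[417, 43]; [43, 13]]·[m, c]ᵀ = [158, -4]ᵀ.
Eliminating c: 13·(row 1) − 43·(row 2) gives 3572·m = 13·158 − 43·(-4) = 2226, so m = 1113/1786.
Then c = ((-4) − 43·(1113/1786))/13 = -4231/1786.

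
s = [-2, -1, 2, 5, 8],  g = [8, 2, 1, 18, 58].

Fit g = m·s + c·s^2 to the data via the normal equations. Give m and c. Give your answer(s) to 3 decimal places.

With design matrix M, MᵀM = [[98, 636]; [636, 4754]] and Mᵀg = [538, 4200]ᵀ.
Determinant 98·4754 − 636² = 61396.
m = (538·4754 − 636·4200)/61396 = -28387/15349; c = (98·4200 − 636·538)/61396 = 17358/15349.

m = -1.849, c = 1.131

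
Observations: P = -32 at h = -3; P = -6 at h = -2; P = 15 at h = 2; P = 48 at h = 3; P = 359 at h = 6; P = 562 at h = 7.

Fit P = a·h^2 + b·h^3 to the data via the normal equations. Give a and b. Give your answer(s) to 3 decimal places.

a = 0.969, b = 1.500

Forming AᵀA = [[3891, 24583]; [24583, 165891]] and AᵀP = [40642, 272638]ᵀ gives AᵀA·[a, b]ᵀ = AᵀP.
Eliminating b: 165891·(row 1) − 24583·(row 2) gives 41157992·a = 165891·40642 − 24583·272638 = 39882068, so a = 9970517/10289498.
Then b = (272638 − 24583·(9970517/10289498))/165891 = 15433043/10289498.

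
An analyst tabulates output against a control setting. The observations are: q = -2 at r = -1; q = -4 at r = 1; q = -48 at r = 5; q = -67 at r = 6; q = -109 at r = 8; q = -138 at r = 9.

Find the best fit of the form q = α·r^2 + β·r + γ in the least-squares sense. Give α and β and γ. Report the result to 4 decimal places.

Forming XᵀX = [[12580, 1582, 208]; [1582, 208, 28]; [208, 28, 6]] and Xᵀq = [-21772, -2758, -368]ᵀ gives XᵀX·[α, β, γ]ᵀ = Xᵀq.
Inverting the 3×3 Gram matrix, [α, β, γ]ᵀ = [-3047/2075, -3836/2075, -3736/2075]ᵀ.

α = -1.4684, β = -1.8487, γ = -1.8005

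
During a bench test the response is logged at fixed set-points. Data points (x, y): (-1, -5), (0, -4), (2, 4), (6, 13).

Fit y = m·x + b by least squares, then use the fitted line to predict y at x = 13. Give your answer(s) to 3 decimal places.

AᵀA·[m, b]ᵀ = Aᵀy reads: 41·m + 7·b = 91;  7·m + 4·b = 8.
(Σx·x = 41, Σx = 7, Σ1 = 4, Σx·y = 91, Σy = 8.)
Δ = 41·4 − 7² = 115.
m = (91·4 − 7·8)/115 = 308/115; b = (41·8 − 7·91)/115 = -309/115.
At x = 13: ŷ = (308/115)·(13) + (-309/115)·(1) = 739/23.

ŷ = 32.130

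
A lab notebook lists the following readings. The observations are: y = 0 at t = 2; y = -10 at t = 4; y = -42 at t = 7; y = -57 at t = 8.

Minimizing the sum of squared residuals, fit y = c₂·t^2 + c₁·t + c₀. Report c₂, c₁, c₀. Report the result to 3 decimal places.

c₂ = -1.120, c₁ = 1.691, c₀ = 1.116

The normal equations are: 6769·c₂ + 927·c₁ + 133·c₀ = -5866;  927·c₂ + 133·c₁ + 21·c₀ = -790;  133·c₂ + 21·c₁ + 4·c₀ = -109.
(Σt^2·t^2 = 6769, Σt^2·t = 927, Σt^2 = 133, Σt·t = 133, Σt = 21, Σ1 = 4, Σt^2·y = -5866, Σt·y = -790, Σy = -109.)
Solving the 3×3 system (Gaussian elimination) gives c₂ = -793/708, c₁ = 399/236, c₀ = 395/354.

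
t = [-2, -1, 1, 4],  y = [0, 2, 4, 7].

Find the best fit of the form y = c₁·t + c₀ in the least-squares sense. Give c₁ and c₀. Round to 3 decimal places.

c₁ = 1.119, c₀ = 2.690

Sums needed: Σt·t = 22, Σt = 2, Σ1 = 4.
Right-hand side: Σt·y = 30, Σy = 13.
MᵀM·[c₁, c₀]ᵀ = Mᵀy becomes [[22, 2]; [2, 4]]·[c₁, c₀]ᵀ = [30, 13]ᵀ.
Eliminating c₀: 4·(row 1) − 2·(row 2) gives 84·c₁ = 4·30 − 2·13 = 94, so c₁ = 47/42.
Then c₀ = (13 − 2·(47/42))/4 = 113/42.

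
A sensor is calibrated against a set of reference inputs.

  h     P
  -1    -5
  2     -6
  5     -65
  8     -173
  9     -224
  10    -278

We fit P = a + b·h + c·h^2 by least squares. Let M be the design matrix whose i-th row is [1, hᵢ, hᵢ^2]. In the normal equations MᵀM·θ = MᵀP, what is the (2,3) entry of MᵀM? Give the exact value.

2373

Row 2 ↔ basis h, column 3 ↔ basis h^2, so (MᵀM)_{2,3} = Σᵢ (h)·(h^2) = (-1)·(1) + (2)·(4) + (5)·(25) + (8)·(64) + (9)·(81) + (10)·(100) = 2373.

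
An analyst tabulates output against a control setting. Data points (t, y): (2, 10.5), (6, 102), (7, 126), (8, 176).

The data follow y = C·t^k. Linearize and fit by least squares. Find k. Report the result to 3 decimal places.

k = 2.022

Let Y = ln y. Fitting Y = k·ln t + ln C by least squares:
Over the data: Σln t = 6.5103, Σ(ln t)² = 11.8015, Σln y = 16.9831, Σln t·ln y = 30.0794.
Normal system: [[11.8015, 6.5103]; [6.5103, 4]]·[k, ln C]ᵀ = [30.0794, 16.9831]ᵀ.
Slope k = (n·Σln t·ln y − Σln t·Σln y)/(n·Σ(ln t)² − (Σln t)²) = (4·30.0794 − 6.5103·16.9831)/4.8225 = 2.02239; ln C = (Σln y − k·Σln t)/n = 0.95420.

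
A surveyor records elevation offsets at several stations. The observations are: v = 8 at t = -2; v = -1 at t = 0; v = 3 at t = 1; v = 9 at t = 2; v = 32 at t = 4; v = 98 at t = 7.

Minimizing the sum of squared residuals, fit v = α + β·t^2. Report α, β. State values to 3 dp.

α = 0.218, β = 1.996

With design matrix X, XᵀX = [[6, 74]; [74, 2690]] and Xᵀv = [149, 5385]ᵀ.
Eliminating β: 2690·(row 1) − 74·(row 2) gives 10664·α = 2690·149 − 74·5385 = 2320, so α = 290/1333.
Then β = (5385 − 74·(290/1333))/2690 = 5321/2666.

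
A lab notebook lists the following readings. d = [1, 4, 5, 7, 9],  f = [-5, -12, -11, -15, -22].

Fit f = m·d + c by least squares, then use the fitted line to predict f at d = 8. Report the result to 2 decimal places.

f̂ = -18.55

Normal-equation sums: Σd·d = 172, Σd = 26, Σ1 = 5.
For Xᵀf: Σd·f = -411, Σf = -65.
Δ = 172·5 − 26² = 184.
m = ((-411)·5 − 26·(-65))/184 = -365/184; c = (172·(-65) − 26·(-411))/184 = -247/92.
At d = 8: f̂ = (-365/184)·(8) + (-247/92)·(1) = -1707/92.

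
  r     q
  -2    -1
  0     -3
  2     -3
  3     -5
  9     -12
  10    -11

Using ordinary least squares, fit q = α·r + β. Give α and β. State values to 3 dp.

Setting ∂/∂α … = 0 gives: 198·α + 22·β = -237;  22·α + 6·β = -35.
Δ = 198·6 − 22² = 704.
α = ((-237)·6 − 22·(-35))/704 = -163/176; β = (198·(-35) − 22·(-237))/704 = -39/16.

α = -0.926, β = -2.438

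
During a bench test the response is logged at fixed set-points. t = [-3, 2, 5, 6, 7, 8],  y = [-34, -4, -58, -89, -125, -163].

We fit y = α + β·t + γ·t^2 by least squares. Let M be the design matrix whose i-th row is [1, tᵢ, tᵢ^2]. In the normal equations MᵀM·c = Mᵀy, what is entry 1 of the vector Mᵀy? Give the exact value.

Entry 1 ↔ basis 1, so (Mᵀy)_{1} = Σᵢ yᵢ = (1)·(-34) + (1)·(-4) + (1)·(-58) + (1)·(-89) + (1)·(-125) + (1)·(-163) = -473.

-473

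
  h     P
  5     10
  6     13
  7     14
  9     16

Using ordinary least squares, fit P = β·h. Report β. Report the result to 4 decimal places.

From the data, Σh·h = 191.
Right-hand side: Σh·P = 370.
β = 370/191 = 1.93717.

β = 1.9372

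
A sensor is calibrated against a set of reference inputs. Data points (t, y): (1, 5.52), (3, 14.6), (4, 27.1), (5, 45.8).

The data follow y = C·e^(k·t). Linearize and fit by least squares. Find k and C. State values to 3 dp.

Let Y = ln y. Fitting Y = k·t + ln C by least squares:
Σt = 13.0000, Σ(t)² = 51.0000, Σln y = 11.5132, Σt·ln y = 42.0710.
Normal system: [[51.0000, 13.0000]; [13.0000, 4]]·[k, ln C]ᵀ = [42.0710, 11.5132]ᵀ.
Solving (det = 35.0000): k = 0.53178, ln C = 1.15003, so C = exp(1.15003) = 3.15829.

k = 0.532, C = 3.158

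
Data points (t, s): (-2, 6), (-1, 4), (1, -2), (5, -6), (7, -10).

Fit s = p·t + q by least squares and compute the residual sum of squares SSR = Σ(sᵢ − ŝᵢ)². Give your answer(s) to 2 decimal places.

Normal-equation sums: Σt·t = 80, Σt = 10, Σ1 = 5.
And Σt·s = -118, Σs = -8.
Normal equations: [[80, 10]; [10, 5]]·[p, q]ᵀ = [-118, -8]ᵀ.
Determinant 80·5 − 10² = 300.
p = ((-118)·5 − 10·(-8))/300 = -17/10; q = (80·(-8) − 10·(-118))/300 = 9/5.
Residuals: 4/5, 1/2, -21/10, 7/10, 1/10; SSR = 29/5.

SSR = 5.80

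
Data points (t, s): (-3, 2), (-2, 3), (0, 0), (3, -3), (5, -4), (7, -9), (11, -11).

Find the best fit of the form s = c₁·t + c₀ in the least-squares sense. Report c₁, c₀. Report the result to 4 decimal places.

Normal-equation sums: Σt·t = 217, Σt = 21, Σ1 = 7.
And Σt·s = -225, Σs = -22.
Δ = 217·7 − 21² = 1078.
c₁ = ((-225)·7 − 21·(-22))/1078 = -159/154; c₀ = (217·(-22) − 21·(-225))/1078 = -1/22.

c₁ = -1.0325, c₀ = -0.0455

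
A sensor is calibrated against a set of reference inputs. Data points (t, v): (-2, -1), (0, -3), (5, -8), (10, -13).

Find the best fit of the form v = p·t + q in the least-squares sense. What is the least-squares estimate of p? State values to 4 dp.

p = -1.0000

Compute the Gram sums: Σt·t = 129, Σt = 13, Σ1 = 4.
Right-hand side: Σt·v = -168, Σv = -25.
Eliminating q: 4·(row 1) − 13·(row 2) gives 347·p = 4·(-168) − 13·(-25) = -347, so p = -1.
Then q = ((-25) − 13·(-1))/4 = -3.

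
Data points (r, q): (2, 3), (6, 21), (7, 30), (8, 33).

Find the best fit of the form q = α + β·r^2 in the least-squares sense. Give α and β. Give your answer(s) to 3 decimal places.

With design matrix X, XᵀX = [[4, 153]; [153, 7809]] and Xᵀq = [87, 4350]ᵀ.
Determinant 4·7809 − 153² = 7827.
α = (87·7809 − 153·4350)/7827 = 4611/2609; β = (4·4350 − 153·87)/7827 = 1363/2609.

α = 1.767, β = 0.522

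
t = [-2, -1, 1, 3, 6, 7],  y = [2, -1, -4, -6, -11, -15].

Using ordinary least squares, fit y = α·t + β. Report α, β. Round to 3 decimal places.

Normal-equation sums: Σt·t = 100, Σt = 14, Σ1 = 6.
Right-hand side: Σt·y = -196, Σy = -35.
Normal equations: [[100, 14]; [14, 6]]·[α, β]ᵀ = [-196, -35]ᵀ.
Eliminating β: 6·(row 1) − 14·(row 2) gives 404·α = 6·(-196) − 14·(-35) = -686, so α = -343/202.
Then β = ((-35) − 14·(-343/202))/6 = -189/101.

α = -1.698, β = -1.871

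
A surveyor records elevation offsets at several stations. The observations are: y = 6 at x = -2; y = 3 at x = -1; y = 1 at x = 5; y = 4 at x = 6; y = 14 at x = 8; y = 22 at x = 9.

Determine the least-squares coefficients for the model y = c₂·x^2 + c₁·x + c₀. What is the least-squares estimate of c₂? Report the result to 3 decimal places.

c₂ = 0.545

Compute the Gram sums: Σx^2·x^2 = 12595, Σx^2·x = 1573, Σx^2 = 211, Σx·x = 211, Σx = 25, Σ1 = 6.
For Mᵀy: Σx^2·y = 2874, Σx·y = 324, Σy = 50.
So MᵀM·[c₂, c₁, c₀]ᵀ = Mᵀy: [[12595, 1573, 211]; [1573, 211, 25]; [211, 25, 6]]·[c₂, c₁, c₀]ᵀ = [2874, 324, 50]ᵀ.
Inverting the 3×3 Gram matrix, [c₂, c₁, c₀]ᵀ = [38937/71440, -175531/71440, -10643/17860]ᵀ.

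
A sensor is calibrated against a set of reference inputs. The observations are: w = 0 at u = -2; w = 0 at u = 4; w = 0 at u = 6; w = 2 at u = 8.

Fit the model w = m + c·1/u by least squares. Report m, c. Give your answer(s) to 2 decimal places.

Normal-equation sums: Σ1 = 4, Σ1/u = 1/24, Σ1/u·1/u = 205/576.
Moment sums: Σw = 2, Σ1/u·w = 1/4.
Eliminating c: (205/576)·(row 1) − (1/24)·(row 2) gives (91/64)·m = (205/576)·2 − (1/24)·(1/4) = 101/144, so m = 404/819.
Then c = ((1/4) − (1/24)·(404/819))/(205/576) = 176/273.

m = 0.49, c = 0.64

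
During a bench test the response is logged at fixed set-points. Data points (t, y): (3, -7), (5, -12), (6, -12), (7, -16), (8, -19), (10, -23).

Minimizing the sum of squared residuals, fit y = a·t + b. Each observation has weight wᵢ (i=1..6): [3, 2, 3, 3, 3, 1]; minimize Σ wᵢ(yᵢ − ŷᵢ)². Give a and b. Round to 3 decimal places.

Normal-equation sums: Σwᵢ·t·t = 624, Σwᵢ·t = 92, Σwᵢ·1 = 15.
For XᵀWy: Σwᵢ·t·y = -1421, Σwᵢ·y = -209.
XᵀWX·[a, b]ᵀ = XᵀWy becomes [[624, 92]; [92, 15]]·[a, b]ᵀ = [-1421, -209]ᵀ.
Eliminating b: 15·(row 1) − 92·(row 2) gives 896·a = 15·(-1421) − 92·(-209) = -2087, so a = -2087/896.
Then b = ((-209) − 92·(-2087/896))/15 = 79/224.

a = -2.329, b = 0.353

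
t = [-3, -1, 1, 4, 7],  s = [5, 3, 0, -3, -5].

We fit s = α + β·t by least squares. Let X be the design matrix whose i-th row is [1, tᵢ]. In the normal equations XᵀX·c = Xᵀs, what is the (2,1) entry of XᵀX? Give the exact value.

Row 2 ↔ basis t, column 1 ↔ basis 1, so (XᵀX)_{2,1} = Σᵢ t = (-3)·(1) + (-1)·(1) + (1)·(1) + (4)·(1) + (7)·(1) = 8.

8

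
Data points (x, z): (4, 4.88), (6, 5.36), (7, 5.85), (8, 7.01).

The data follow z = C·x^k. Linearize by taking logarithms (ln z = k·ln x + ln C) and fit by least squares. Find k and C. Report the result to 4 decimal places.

Taking logs, ln z = k·ln x + ln C, so regress ln z on ln x.
Over the data: Σln x = 7.2034, Σ(ln x)² = 13.2429, Σln z = 6.9779, Σln x·ln z = 12.6925.
Normal system: [[13.2429, 7.2034]; [7.2034, 4]]·[k, ln C]ᵀ = [12.6925, 6.9779]ᵀ.
Solving (det = 1.0824): k = 0.46693, ln C = 0.90360, so C = exp(0.90360) = 2.46847.

k = 0.4669, C = 2.4685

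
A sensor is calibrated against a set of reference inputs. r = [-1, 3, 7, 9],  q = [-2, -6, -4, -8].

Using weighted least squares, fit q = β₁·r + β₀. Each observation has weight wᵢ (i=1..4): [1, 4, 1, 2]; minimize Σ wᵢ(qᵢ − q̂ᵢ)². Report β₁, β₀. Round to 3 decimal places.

Setting ∂/∂β₁ … = 0 gives: 248·β₁ + 36·β₀ = -242;  36·β₁ + 8·β₀ = -46.
(Σwᵢ·r·r = 248, Σwᵢ·r = 36, Σwᵢ·1 = 8, Σwᵢ·r·q = -242, Σwᵢ·q = -46.)
Eliminating β₀: 8·(row 1) − 36·(row 2) gives 688·β₁ = 8·(-242) − 36·(-46) = -280, so β₁ = -35/86.
Then β₀ = ((-46) − 36·(-35/86))/8 = -337/86.

β₁ = -0.407, β₀ = -3.919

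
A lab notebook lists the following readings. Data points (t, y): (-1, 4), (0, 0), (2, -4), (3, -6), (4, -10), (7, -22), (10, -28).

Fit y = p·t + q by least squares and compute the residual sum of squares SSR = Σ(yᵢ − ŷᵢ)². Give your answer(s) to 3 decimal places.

Setting ∂/∂p … = 0 gives: 179·p + 25·q = -504;  25·p + 7·q = -66.
(Σt·t = 179, Σt = 25, Σ1 = 7, Σt·y = -504, Σy = -66.)
Eliminating q: 7·(row 1) − 25·(row 2) gives 628·p = 7·(-504) − 25·(-66) = -1878, so p = -939/314.
Then q = ((-66) − 25·(-939/314))/7 = 393/314.
Residuals: -38/157, -393/314, 229/314, 270/157, 223/314, -364/157, 205/314; SSR = 1793/157.

SSR = 11.420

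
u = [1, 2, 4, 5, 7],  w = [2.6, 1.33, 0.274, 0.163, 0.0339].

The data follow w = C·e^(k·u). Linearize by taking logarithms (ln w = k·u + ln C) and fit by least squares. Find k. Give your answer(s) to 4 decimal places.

Let Y = ln w. Fitting Y = k·u + ln C by least squares:
Σu = 19.0000, Σ(u)² = 95.0000, Σln w = -5.2523, Σu·ln w = -36.4130.
Equations: 95.0000·k + 19.0000·ln C = -36.4130;  19.0000·k + 5·ln C = -5.2523.
Slope k = (n·Σu·ln w − Σu·Σln w)/(n·Σ(u)² − (Σu)²) = (5·-36.4130 − 19.0000·-5.2523)/114.0000 = -0.72168; ln C = (Σln w − k·Σu)/n = 1.69194.

k = -0.7217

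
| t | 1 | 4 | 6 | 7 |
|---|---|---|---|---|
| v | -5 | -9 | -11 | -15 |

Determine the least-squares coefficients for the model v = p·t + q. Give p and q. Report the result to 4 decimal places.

p = -1.5238, q = -3.1429

Normal-equation sums: Σt·t = 102, Σt = 18, Σ1 = 4.
For Aᵀv: Σt·v = -212, Σv = -40.
So AᵀA·[p, q]ᵀ = Aᵀv: [[102, 18]; [18, 4]]·[p, q]ᵀ = [-212, -40]ᵀ.
Determinant 102·4 − 18² = 84.
p = ((-212)·4 − 18·(-40))/84 = -32/21; q = (102·(-40) − 18·(-212))/84 = -22/7.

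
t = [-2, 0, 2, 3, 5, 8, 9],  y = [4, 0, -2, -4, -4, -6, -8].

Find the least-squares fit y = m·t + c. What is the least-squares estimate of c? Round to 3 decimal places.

c = 0.526

Entries of MᵀM: Σt·t = 187, Σt = 25, Σ1 = 7.
Right-hand side: Σt·y = -164, Σy = -20.
Normal equations: [[187, 25]; [25, 7]]·[m, c]ᵀ = [-164, -20]ᵀ.
Δ = 187·7 − 25² = 684.
m = ((-164)·7 − 25·(-20))/684 = -18/19; c = (187·(-20) − 25·(-164))/684 = 10/19.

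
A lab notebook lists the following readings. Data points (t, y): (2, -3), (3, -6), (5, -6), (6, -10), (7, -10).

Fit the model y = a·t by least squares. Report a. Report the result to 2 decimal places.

a = -1.50

Entries of XᵀX: Σt·t = 123.
And Σt·y = -184.
So XᵀX·[a]ᵀ = Xᵀy: [[123]]·[a]ᵀ = [-184]ᵀ.
a = (-184)/123 = -1.49593.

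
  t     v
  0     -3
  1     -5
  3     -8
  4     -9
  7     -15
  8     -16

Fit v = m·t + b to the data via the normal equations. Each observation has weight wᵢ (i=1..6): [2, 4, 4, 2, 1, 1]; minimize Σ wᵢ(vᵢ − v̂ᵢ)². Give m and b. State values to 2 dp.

m = -1.61, b = -3.16

Setting ∂/∂m … = 0 gives: 185·m + 39·b = -421;  39·m + 14·b = -107.
Δ = 185·14 − 39² = 1069.
m = ((-421)·14 − 39·(-107))/1069 = -1721/1069; b = (185·(-107) − 39·(-421))/1069 = -3376/1069.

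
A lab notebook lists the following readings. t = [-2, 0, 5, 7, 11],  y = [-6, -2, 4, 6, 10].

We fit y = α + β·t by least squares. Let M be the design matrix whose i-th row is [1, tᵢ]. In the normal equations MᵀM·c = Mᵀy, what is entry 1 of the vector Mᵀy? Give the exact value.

Entry 1 ↔ basis 1, so (Mᵀy)_{1} = Σᵢ yᵢ = (1)·(-6) + (1)·(-2) + (1)·(4) + (1)·(6) + (1)·(10) = 12.

12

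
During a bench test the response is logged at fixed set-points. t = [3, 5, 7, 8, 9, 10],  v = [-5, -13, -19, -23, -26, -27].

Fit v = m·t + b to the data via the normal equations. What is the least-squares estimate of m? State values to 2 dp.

From the data, Σt·t = 328, Σt = 42, Σ1 = 6.
Moment sums: Σt·v = -901, Σv = -113.
So MᵀM·[m, b]ᵀ = Mᵀv: [[328, 42]; [42, 6]]·[m, b]ᵀ = [-901, -113]ᵀ.
Eliminating b: 6·(row 1) − 42·(row 2) gives 204·m = 6·(-901) − 42·(-113) = -660, so m = -55/17.
Then b = ((-113) − 42·(-55/17))/6 = 389/102.

m = -3.24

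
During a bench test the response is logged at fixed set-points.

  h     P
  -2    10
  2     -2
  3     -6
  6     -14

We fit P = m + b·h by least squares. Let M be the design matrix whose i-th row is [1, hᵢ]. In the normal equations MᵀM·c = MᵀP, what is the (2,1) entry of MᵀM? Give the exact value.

Row 2 ↔ basis h, column 1 ↔ basis 1, so (MᵀM)_{2,1} = Σᵢ h = (-2)·(1) + (2)·(1) + (3)·(1) + (6)·(1) = 9.

9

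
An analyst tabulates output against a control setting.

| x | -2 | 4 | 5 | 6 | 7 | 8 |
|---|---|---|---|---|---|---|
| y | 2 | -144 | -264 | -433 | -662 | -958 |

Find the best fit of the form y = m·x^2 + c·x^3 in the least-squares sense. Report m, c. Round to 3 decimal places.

m = -3.097, c = -1.486

Entries of AᵀA: Σx^2·x^2 = 8690, Σx^2·x^3 = 61468, Σx^3·x^3 = 446234.
For Aᵀy: Σx^2·y = -118234, Σx^3·y = -853322.
AᵀA·[m, c]ᵀ = Aᵀy becomes [[8690, 61468]; [61468, 446234]]·[m, c]ᵀ = [-118234, -853322]ᵀ.
det = 8690·446234 − 61468² = 99458436.
m = ((-118234)·446234 − 61468·(-853322))/99458436 = -25669505/8288203; c = (8690·(-853322) − 61468·(-118234))/99458436 = -1119399/753473.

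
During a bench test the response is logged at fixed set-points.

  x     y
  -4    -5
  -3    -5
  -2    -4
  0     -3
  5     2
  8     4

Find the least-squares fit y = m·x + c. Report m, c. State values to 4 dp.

MᵀM·[m, c]ᵀ = Mᵀy reads: 118·m + 4·c = 85;  4·m + 6·c = -11.
Eliminating c: 6·(row 1) − 4·(row 2) gives 692·m = 6·85 − 4·(-11) = 554, so m = 277/346.
Then c = ((-11) − 4·(277/346))/6 = -819/346.

m = 0.8006, c = -2.3671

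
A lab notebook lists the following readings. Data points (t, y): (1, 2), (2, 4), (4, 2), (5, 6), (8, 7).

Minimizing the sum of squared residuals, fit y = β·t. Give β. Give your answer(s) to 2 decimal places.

With design matrix X, XᵀX = [[110]] and Xᵀy = [104]ᵀ.
β = 104/110 = 0.945455.

β = 0.95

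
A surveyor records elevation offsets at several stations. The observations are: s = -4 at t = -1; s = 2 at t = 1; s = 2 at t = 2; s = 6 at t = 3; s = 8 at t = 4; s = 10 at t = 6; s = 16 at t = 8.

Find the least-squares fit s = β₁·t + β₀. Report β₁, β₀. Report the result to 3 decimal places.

β₁ = 2.103, β₀ = -1.196

Normal-equation sums: Σt·t = 131, Σt = 23, Σ1 = 7.
For Mᵀs: Σt·s = 248, Σs = 40.
Normal equations: [[131, 23]; [23, 7]]·[β₁, β₀]ᵀ = [248, 40]ᵀ.
det = 131·7 − 23² = 388.
β₁ = (248·7 − 23·40)/388 = 204/97; β₀ = (131·40 − 23·248)/388 = -116/97.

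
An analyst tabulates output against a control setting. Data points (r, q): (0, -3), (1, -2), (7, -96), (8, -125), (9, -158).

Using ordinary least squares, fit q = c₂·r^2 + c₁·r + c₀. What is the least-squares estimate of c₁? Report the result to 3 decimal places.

With design matrix M, MᵀM = [[13059, 1585, 195]; [1585, 195, 25]; [195, 25, 5]] and Mᵀq = [-25504, -3096, -384]ᵀ.
Inverting the 3×3 Gram matrix, [c₂, c₁, c₀]ᵀ = [-245/121, 511/605, -1244/605]ᵀ.

c₁ = 0.845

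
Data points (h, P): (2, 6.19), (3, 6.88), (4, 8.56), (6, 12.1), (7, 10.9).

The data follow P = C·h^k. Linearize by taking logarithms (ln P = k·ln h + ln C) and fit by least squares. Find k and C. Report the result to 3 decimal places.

With ln Pᵢ as the transformed response and ln hᵢ as the regressor:
Over the data: Σln h = 6.9157, Σ(ln h)² = 10.6062, Σln P = 10.7806, Σln h·ln P = 15.4744.
Normal system: [[10.6062, 6.9157]; [6.9157, 5]]·[k, ln C]ᵀ = [15.4744, 10.7806]ᵀ.
Solving (det = 5.2037): k = 0.54121, ln C = 1.40755, so C = exp(1.40755) = 4.08592.

k = 0.541, C = 4.086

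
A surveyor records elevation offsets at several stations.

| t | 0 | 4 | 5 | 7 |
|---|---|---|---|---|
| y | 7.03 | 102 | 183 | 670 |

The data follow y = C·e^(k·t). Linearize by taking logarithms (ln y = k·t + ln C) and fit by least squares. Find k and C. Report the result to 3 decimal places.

Taking logs, ln y = k·t + ln C, so regress ln y on t.
XᵀX = [[90.0000, 16.0000]; [16.0000, 4]], rhs = [90.0983, 18.2919]ᵀ  (here Σt = 16.0000, Σ(t)² = 90.0000, Σln y = 18.2919, Σt·ln y = 90.0983).
Solving (det = 104.0000): k = 0.65118, ln C = 1.96828, so C = exp(1.96828) = 7.15833.

k = 0.651, C = 7.158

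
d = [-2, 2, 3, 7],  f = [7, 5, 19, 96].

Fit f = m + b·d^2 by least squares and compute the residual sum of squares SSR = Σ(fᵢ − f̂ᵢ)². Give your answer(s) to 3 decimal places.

The normal equations are: 4·m + 66·b = 127;  66·m + 2514·b = 4923.
Δ = 4·2514 − 66² = 5700.
m = (127·2514 − 66·4923)/5700 = -94/95; b = (4·4923 − 66·127)/5700 = 377/190.
Residuals: 1/19, -37/19, 81/38, -9/38; SSR = 319/38.

SSR = 8.395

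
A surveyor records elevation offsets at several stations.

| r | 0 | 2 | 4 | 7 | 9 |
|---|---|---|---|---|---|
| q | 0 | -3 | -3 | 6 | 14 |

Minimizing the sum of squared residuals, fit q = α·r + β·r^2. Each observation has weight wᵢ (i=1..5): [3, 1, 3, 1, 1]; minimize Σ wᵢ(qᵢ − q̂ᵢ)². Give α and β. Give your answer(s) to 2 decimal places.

Entries of XᵀWX: Σwᵢ·r·r = 182, Σwᵢ·r·r^2 = 1272, Σwᵢ·r^2·r^2 = 9746.
Moment sums: Σwᵢ·r·q = 126, Σwᵢ·r^2·q = 1272.
Normal equations: [[182, 1272]; [1272, 9746]]·[α, β]ᵀ = [126, 1272]ᵀ.
Determinant 182·9746 − 1272² = 155788.
α = (126·9746 − 1272·1272)/155788 = -97497/38947; β = (182·1272 − 1272·126)/155788 = 17808/38947.

α = -2.50, β = 0.46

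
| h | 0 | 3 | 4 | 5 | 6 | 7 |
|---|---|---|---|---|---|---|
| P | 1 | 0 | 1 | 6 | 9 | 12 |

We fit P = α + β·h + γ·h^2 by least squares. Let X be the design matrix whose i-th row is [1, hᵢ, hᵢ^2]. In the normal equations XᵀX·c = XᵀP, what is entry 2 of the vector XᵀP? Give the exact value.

172

Entry 2 ↔ basis h, so (XᵀP)_{2} = Σᵢ (h)·Pᵢ = (0)·(1) + (3)·(0) + (4)·(1) + (5)·(6) + (6)·(9) + (7)·(12) = 172.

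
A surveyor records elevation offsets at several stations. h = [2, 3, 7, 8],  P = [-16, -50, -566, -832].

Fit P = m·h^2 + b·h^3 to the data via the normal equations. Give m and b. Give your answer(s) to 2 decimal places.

Entries of AᵀA: Σh^2·h^2 = 6594, Σh^2·h^3 = 49850, Σh^3·h^3 = 380586.
For AᵀP: Σh^2·P = -81496, Σh^3·P = -621600.
So AᵀA·[m, b]ᵀ = AᵀP: [[6594, 49850]; [49850, 380586]]·[m, b]ᵀ = [-81496, -621600]ᵀ.
Eliminating b: 380586·(row 1) − 49850·(row 2) gives 24561584·m = 380586·(-81496) − 49850·(-621600) = -29476656, so m = -1842291/1535099.
Then b = ((-621600) − 49850·(-1842291/1535099))/380586 = -2265925/1535099.

m = -1.20, b = -1.48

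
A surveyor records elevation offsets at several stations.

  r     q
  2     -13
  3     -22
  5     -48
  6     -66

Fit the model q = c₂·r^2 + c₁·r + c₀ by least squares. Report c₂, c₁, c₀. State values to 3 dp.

With design matrix M, MᵀM = [[2018, 376, 74]; [376, 74, 16]; [74, 16, 4]] and Mᵀq = [-3826, -728, -149]ᵀ.
Row-reducing yields c₂ = -3/2, c₁ = -6/5, c₀ = -47/10.

c₂ = -1.500, c₁ = -1.200, c₀ = -4.700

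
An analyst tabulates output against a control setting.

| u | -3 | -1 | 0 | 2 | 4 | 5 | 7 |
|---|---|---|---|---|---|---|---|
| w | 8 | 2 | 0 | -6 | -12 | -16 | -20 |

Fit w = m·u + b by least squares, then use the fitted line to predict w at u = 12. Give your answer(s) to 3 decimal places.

ŵ = -34.970

XᵀX·[m, b]ᵀ = Xᵀw reads: 104·m + 14·b = -306;  14·m + 7·b = -44.
(Σu·u = 104, Σu = 14, Σ1 = 7, Σu·w = -306, Σw = -44.)
det = 104·7 − 14² = 532.
m = ((-306)·7 − 14·(-44))/532 = -109/38; b = (104·(-44) − 14·(-306))/532 = -73/133.
At u = 12: ŵ = (-109/38)·(12) + (-73/133)·(1) = -4651/133.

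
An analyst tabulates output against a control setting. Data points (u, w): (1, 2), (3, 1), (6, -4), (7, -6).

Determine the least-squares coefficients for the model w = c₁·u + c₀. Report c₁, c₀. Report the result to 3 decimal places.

c₁ = -1.374, c₀ = 4.088

AᵀA·[c₁, c₀]ᵀ = Aᵀw reads: 95·c₁ + 17·c₀ = -61;  17·c₁ + 4·c₀ = -7.
det = 95·4 − 17² = 91.
c₁ = ((-61)·4 − 17·(-7))/91 = -125/91; c₀ = (95·(-7) − 17·(-61))/91 = 372/91.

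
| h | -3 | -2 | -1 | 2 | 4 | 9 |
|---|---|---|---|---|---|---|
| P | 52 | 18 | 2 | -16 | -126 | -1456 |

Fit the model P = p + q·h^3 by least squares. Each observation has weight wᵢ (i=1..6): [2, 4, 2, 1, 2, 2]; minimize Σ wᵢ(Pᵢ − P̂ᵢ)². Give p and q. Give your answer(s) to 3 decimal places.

The normal system AᵀWA·[p, q]ᵀ = AᵀWP is [[13, 1506]; [1506, 1072854]]·[p, q]ᵀ = [-3000, -2142492]ᵀ.
Δ = 13·1072854 − 1506² = 11679066.
p = ((-3000)·1072854 − 1506·(-2142492))/11679066 = 446164/648837; q = (13·(-2142492) − 1506·(-3000))/11679066 = -3889066/1946511.

p = 0.688, q = -1.998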